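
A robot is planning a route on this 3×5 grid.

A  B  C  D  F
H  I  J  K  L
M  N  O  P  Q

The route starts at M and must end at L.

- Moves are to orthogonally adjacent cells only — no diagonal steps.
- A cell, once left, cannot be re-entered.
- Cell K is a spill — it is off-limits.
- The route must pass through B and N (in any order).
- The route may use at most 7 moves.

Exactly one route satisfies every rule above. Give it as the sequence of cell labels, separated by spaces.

M N I B C D F L

The budget equals the shortest possible length, so every move has to be on a shortest route through the required cells.
Route from M: right to N, 2× up (reaching B), 3× right (reaching F), down to L — 7 moves in all.
Check: all required cells visited; 7 ≤ 7 moves.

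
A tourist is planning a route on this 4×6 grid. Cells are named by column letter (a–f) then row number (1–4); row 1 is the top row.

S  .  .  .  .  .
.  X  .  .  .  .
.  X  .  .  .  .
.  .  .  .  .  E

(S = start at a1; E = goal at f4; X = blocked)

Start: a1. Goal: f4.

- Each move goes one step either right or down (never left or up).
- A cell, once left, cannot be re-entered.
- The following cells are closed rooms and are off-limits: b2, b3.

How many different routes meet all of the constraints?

21

A right/down-only route from a1 to f4 makes exactly 3 down-moves and 5 right-moves in some order.
With no other constraints that would be C(8,3) = 56 routes.
Subtract routes through each blocked cell (inclusion–exclusion for overlaps): − through b2: 30 − through b3: 15 + through b2&b3: 10 → 21.
That gives 21 routes.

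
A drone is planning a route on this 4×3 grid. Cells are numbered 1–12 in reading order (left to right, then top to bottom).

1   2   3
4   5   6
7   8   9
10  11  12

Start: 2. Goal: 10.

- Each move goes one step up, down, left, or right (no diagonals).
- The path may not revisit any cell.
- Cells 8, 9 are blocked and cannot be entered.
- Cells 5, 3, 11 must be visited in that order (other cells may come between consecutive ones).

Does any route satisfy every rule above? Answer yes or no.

Every way from 2 to 11 runs through 10 — but 10 is where the route must end, so it would be entered once on the way to 11 and again at the finish.

no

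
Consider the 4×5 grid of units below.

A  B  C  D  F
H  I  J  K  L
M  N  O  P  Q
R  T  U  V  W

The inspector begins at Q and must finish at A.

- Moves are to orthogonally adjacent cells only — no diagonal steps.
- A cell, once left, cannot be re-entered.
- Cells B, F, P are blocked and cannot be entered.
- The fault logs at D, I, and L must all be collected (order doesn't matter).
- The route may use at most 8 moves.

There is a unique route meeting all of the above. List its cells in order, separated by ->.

Q -> L -> K -> D -> C -> J -> I -> H -> A

Any route must reach D, I, and L and still end at A within 8 moves, so the order of the required stops is forced.
Route from Q: up to L, left to K, up to D, left to C, down to J, 2× left (reaching H), up to A — 8 moves in all.
Check: all required cells visited; 8 ≤ 8 moves.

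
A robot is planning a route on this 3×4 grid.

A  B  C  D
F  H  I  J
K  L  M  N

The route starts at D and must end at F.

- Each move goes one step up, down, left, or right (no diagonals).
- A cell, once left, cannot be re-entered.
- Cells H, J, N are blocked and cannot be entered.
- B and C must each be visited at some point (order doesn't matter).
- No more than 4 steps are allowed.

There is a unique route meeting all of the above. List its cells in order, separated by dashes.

The 4-move cap with required stops at B, C leaves no slack for detours.
Route from D: left 3 to A, down 1 to F — 4 moves in all.
Check: all required cells visited; 4 ≤ 4 moves.

D - C - B - A - F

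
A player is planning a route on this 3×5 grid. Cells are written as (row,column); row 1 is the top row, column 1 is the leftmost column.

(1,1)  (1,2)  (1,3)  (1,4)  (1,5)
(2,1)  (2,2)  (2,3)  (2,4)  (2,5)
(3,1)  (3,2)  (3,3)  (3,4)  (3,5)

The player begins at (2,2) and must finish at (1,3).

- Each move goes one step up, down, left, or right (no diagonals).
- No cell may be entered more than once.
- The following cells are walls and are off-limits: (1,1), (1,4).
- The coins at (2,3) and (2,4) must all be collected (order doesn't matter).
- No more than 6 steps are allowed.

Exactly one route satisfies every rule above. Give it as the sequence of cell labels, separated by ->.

(2,2) -> (3,2) -> (3,3) -> (3,4) -> (2,4) -> (2,3) -> (1,3)

The 6-move cap with required stops at (2,3), (2,4) leaves no slack for detours.
Route from (2,2): down 1 to (3,2), right 2 to (3,4), up 1 to (2,4), left 1 to (2,3), up 1 to (1,3) — 6 moves in all.
Check: all required cells visited; 6 ≤ 6 moves.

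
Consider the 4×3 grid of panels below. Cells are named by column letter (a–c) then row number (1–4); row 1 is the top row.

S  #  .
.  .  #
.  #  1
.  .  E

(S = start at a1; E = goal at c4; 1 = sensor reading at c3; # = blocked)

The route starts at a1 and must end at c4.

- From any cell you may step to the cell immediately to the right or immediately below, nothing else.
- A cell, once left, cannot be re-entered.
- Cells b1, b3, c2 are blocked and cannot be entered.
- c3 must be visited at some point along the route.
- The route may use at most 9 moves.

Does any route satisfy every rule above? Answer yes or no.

no

Every right/down route from a1 to c3 runs into a blocked cell, so that leg cannot be completed.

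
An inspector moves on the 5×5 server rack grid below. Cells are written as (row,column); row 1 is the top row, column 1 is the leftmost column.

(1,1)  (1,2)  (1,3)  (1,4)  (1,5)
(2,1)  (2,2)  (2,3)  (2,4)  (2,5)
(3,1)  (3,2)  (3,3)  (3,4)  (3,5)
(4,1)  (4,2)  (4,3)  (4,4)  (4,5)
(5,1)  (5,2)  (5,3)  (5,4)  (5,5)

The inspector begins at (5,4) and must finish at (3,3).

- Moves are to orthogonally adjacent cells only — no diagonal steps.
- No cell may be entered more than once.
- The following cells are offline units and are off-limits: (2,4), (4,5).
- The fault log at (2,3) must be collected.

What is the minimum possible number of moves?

Any route passes through (2,3) somewhere between (5,4) and (3,3). Summing Manhattan distances along the two legs ((5,4) → (2,3) → (3,3)) gives a lower bound of 4 + 1 = 5 moves.
The shortest route satisfying every rule uses 7 moves: (5,4) → (4,4) → (4,3) → (4,2) → (3,2) → (2,2) → (2,3) → (3,3).
The bound of 5 isn't tight here; checking systematically, no route of length 5 through 6 satisfies every constraint, so 7 is the minimum.

7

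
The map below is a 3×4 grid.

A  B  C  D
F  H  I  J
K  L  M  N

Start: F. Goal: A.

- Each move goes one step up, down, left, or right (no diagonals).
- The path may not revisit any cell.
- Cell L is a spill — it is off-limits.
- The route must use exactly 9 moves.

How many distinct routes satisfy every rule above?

Need simple routes of exactly 9 moves from F to A (Manhattan distance 1, so 4 moves are spent on a detour and 4 undoing it).
Enumerating: F H I M N J D C B A.
That gives 1 route.

1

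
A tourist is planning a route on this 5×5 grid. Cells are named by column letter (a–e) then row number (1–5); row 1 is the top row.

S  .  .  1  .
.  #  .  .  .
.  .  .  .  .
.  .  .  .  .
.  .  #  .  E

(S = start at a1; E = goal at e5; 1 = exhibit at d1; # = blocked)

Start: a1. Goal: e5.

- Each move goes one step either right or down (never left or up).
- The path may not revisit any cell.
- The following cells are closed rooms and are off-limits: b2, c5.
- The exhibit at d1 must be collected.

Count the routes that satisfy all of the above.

A right/down-only route from a1 to e5 makes exactly 4 down-moves and 4 right-moves in some order.
With no other constraints that would be C(8,4) = 70 routes.
Split at d1 and multiply the segment counts (each segment already excludes blocked cells): a1→d1: 1; d1→e5: 5; product = 5.
That gives 5 routes.

5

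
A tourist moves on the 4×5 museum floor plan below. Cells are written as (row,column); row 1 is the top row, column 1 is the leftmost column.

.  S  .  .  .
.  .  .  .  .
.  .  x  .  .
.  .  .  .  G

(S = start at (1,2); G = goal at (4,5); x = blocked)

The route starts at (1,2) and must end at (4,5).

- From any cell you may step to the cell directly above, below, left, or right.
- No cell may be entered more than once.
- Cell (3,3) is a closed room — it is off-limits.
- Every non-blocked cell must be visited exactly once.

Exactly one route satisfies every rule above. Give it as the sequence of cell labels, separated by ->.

Need to visit all 19 open cells exactly once, starting at (1,2) and ending at (4,5).
Cell (1,5) has only two open neighbours ((2,5) and (1,4)), so the path must pass straight through it: one of those is the cell it's entered from and the other is where it exits.
Route from (1,2): left 1 to (1,1), down 1 to (2,1), right 1 to (2,2), down 1 to (3,2), left 1 to (3,1), down 1 to (4,1), right 3 to (4,4), up 2 to (2,4), left 1 to (2,3), up 1 to (1,3), right 2 to (1,5), down 3 to (4,5) — 18 moves in all.
Check: all 19 open cells covered.

(1,2) -> (1,1) -> (2,1) -> (2,2) -> (3,2) -> (3,1) -> (4,1) -> (4,2) -> (4,3) -> (4,4) -> (3,4) -> (2,4) -> (2,3) -> (1,3) -> (1,4) -> (1,5) -> (2,5) -> (3,5) -> (4,5)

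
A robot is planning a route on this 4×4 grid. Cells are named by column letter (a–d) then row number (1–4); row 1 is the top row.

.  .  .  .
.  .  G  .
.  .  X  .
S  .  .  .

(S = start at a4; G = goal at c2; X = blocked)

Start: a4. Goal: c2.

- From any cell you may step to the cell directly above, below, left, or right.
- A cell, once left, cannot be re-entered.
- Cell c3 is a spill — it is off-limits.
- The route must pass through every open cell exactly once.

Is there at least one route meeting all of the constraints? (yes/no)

One route that works: a4 → a3 → a2 → a1 → b1 → b2 → b3 → b4 → c4 → d4 → d3 → d2 → d1 → c1 → c2.

yes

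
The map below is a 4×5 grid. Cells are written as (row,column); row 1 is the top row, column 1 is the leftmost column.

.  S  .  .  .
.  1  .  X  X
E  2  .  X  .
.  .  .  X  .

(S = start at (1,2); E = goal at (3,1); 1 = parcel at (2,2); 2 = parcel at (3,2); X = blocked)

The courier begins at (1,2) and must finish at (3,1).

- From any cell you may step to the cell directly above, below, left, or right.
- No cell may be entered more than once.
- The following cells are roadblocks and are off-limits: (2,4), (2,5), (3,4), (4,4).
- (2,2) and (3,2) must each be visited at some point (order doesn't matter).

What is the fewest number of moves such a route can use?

Any route passes through (2,2) and (3,2) in some order between (1,2) and (3,1). Summing Manhattan distances along each leg and taking the cheapest ordering ((1,2) → (2,2) → (3,2) → (3,1)) gives a lower bound of 1 + 1 + 1 = 3 moves.
A route of 3 moves achieves this: (1,2) → (2,2) → (3,2) → (3,1).
Since 3 matches the lower bound, it is optimal.

3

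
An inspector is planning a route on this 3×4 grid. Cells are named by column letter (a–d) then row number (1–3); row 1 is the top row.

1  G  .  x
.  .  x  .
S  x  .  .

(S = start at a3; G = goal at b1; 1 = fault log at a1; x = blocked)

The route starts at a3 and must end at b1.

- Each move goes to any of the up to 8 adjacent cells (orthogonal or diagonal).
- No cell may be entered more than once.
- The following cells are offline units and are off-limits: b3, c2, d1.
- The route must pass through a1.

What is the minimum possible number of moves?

3

Any route passes through a1 somewhere between a3 and b1. Summing Chebyshev distances along the two legs (a3 → a1 → b1) gives a lower bound of 2 + 1 = 3 moves.
A route of 3 moves achieves this: a3 → a2 → a1 → b1.
Since 3 matches the lower bound, it is optimal.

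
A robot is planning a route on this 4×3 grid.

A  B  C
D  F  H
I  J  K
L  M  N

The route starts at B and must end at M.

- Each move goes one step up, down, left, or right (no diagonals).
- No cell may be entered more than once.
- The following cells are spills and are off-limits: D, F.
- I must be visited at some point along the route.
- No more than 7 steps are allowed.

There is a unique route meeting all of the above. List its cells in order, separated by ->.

Any route must reach I and still end at M within 7 moves, so the order of the required stops is forced.
Route from B: right 1 to C, down 2 to K, left 2 to I, down 1 to L, right 1 to M — 7 moves in all.
Check: all required cells visited; 7 ≤ 7 moves.

B -> C -> H -> K -> J -> I -> L -> M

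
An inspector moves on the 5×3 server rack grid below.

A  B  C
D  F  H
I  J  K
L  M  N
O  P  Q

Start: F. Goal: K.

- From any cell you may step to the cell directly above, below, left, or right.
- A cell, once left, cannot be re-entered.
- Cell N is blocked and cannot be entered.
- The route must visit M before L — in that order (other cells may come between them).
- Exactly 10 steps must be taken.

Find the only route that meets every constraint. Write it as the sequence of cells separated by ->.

F -> J -> M -> L -> I -> D -> A -> B -> C -> H -> K

The waypoints must appear in the order M, L, with no cell reused.
Route from F: 2× down (reaching M), left to L, 3× up (reaching A), 2× right (reaching C), 2× down (reaching K) — 10 moves in all.
Check: order respected (M at step 2, L at step 3); 10 moves as required.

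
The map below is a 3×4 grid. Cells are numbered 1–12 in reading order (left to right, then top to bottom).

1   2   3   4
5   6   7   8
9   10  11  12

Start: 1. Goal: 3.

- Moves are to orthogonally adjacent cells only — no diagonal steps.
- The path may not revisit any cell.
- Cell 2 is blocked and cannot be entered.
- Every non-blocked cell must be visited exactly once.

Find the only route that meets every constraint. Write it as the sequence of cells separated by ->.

1 -> 5 -> 9 -> 10 -> 6 -> 7 -> 11 -> 12 -> 8 -> 4 -> 3

Need to visit all 11 open cells exactly once, starting at 1 and ending at 3.
Cell 9 has only two open neighbours (5 and 10), so the path must pass straight through it: one of those is the cell it's entered from and the other is where it exits.
Route from 1: 2× down (reaching 9), right to 10, up to 6, right to 7, down to 11, right to 12, 2× up (reaching 4), left to 3 — 10 moves in all.
Check: all 11 open cells covered.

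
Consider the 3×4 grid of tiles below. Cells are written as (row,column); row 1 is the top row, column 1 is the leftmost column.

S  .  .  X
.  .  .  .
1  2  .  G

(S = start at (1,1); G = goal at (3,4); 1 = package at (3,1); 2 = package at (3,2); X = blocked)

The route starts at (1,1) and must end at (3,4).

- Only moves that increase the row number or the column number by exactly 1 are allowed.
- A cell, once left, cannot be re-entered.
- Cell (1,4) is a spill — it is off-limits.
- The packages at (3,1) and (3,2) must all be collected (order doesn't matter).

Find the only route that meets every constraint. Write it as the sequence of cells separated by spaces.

(1,1) (2,1) (3,1) (3,2) (3,3) (3,4)

Moves only go right or down, so the column and row indices never decrease.
Route from (1,1): 2× down (reaching (3,1)), 3× right (reaching (3,4)) — 5 moves in all.
Check: all required cells visited.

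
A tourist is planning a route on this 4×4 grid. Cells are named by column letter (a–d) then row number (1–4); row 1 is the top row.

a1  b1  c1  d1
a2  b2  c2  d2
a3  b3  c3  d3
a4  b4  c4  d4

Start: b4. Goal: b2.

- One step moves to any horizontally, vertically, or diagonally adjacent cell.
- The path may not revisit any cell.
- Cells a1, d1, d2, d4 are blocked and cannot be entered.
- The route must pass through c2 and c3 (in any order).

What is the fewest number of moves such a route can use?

Any route passes through c2 and c3 in some order between b4 and b2. Summing Chebyshev distances along each leg and taking the cheapest ordering (b4 → c3 → c2 → b2) gives a lower bound of 1 + 1 + 1 = 3 moves.
A route of 3 moves achieves this: b4 → c3 → c2 → b2.
Since 3 matches the lower bound, it is optimal.

3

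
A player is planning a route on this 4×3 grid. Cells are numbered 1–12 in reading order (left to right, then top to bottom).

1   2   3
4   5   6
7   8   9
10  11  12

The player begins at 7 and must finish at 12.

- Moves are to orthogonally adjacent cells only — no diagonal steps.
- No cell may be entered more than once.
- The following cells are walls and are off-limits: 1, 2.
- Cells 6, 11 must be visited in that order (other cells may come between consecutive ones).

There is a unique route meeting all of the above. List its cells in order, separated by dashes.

7 - 4 - 5 - 6 - 9 - 8 - 11 - 12

The waypoints must appear in the order 6, 11, with no cell reused.
Route from 7: up to 4, 2× right (reaching 6), down to 9, left to 8, down to 11, right to 12 — 7 moves in all.
Check: order respected (6 at step 3, 11 at step 6).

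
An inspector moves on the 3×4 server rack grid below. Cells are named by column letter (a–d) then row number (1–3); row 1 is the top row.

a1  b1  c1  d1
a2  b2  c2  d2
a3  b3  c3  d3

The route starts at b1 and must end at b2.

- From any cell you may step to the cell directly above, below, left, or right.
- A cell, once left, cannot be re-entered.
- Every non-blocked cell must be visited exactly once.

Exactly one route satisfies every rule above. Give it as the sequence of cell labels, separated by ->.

Need to visit all 12 open cells exactly once, starting at b1 and ending at b2.
Cell d1 has only two open neighbours (d2 and c1), so the path must pass straight through it: one of those is the cell it's entered from and the other is where it exits.
Route from b1: left 1 to a1, down 2 to a3, right 3 to d3, up 2 to d1, left 1 to c1, down 1 to c2, left 1 to b2 — 11 moves in all.
Check: all 12 open cells covered.

b1 -> a1 -> a2 -> a3 -> b3 -> c3 -> d3 -> d2 -> d1 -> c1 -> c2 -> b2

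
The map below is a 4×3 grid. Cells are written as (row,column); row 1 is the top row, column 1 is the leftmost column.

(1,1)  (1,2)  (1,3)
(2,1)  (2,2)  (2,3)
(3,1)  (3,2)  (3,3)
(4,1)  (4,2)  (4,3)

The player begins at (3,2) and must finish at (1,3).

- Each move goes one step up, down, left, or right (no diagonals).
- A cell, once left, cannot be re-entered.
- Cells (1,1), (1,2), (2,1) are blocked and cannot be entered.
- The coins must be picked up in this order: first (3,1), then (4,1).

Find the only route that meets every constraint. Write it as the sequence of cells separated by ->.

The waypoints must appear in the order (3,1), (4,1), with no cell reused.
Route from (3,2): left to (3,1), down to (4,1), 2× right (reaching (4,3)), 3× up (reaching (1,3)) — 7 moves in all.
Check: order respected ((3,1) at step 1, (4,1) at step 2).

(3,2) -> (3,1) -> (4,1) -> (4,2) -> (4,3) -> (3,3) -> (2,3) -> (1,3)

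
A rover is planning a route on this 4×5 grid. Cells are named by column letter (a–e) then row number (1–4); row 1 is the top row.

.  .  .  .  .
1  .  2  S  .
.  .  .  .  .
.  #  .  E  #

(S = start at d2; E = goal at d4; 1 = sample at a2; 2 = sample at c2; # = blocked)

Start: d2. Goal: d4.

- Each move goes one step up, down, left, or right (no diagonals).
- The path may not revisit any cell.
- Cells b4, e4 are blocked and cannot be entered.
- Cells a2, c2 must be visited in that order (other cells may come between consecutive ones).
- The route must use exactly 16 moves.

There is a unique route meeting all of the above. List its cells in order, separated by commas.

d2, d3, e3, e2, e1, d1, c1, b1, a1, a2, a3, b3, b2, c2, c3, c4, d4

The waypoints must appear in the order a2, c2, with no cell reused.
Route from d2: down 1 to d3, right 1 to e3, up 2 to e1, left 4 to a1, down 2 to a3, right 1 to b3, up 1 to b2, right 1 to c2, down 2 to c4, right 1 to d4 — 16 moves in all.
Check: order respected (1 at step 9, 2 at step 13); 16 moves as required.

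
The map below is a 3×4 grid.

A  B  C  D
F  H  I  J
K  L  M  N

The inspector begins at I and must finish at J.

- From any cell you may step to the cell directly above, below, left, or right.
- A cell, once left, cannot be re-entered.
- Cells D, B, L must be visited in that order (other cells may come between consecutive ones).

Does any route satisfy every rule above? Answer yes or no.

Ignoring the required order, 5 revisit-free routes from I to J pass through all of D, B, and L; the waypoint orders that occur are L → B → D (5) — never D → B → L.

no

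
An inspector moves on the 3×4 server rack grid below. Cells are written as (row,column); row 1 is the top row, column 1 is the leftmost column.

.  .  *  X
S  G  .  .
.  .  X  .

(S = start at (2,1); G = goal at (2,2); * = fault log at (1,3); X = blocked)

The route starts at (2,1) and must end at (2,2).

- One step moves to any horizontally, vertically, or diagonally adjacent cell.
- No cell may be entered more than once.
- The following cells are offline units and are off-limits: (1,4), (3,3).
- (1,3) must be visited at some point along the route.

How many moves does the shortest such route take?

Any route passes through (1,3) somewhere between (2,1) and (2,2). Summing Chebyshev distances along the two legs ((2,1) → (1,3) → (2,2)) gives a lower bound of 2 + 1 = 3 moves.
A route of 3 moves achieves this: (2,1) → (1,2) → (1,3) → (2,2).
Since 3 matches the lower bound, it is optimal.

3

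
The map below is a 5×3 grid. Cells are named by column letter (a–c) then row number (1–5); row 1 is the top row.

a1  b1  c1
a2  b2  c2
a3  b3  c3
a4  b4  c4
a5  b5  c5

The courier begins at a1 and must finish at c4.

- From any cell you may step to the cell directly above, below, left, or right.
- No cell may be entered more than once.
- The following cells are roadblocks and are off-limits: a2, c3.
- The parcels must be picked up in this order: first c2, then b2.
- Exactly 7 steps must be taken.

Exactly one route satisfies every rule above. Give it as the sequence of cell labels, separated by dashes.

The waypoints must appear in the order c2, b2, with no cell reused.
Route from a1: 2× right (reaching c1), down to c2, left to b2, 2× down (reaching b4), right to c4 — 7 moves in all.
Check: order respected (c2 at step 3, b2 at step 4); 7 moves as required.

a1 - b1 - c1 - c2 - b2 - b3 - b4 - c4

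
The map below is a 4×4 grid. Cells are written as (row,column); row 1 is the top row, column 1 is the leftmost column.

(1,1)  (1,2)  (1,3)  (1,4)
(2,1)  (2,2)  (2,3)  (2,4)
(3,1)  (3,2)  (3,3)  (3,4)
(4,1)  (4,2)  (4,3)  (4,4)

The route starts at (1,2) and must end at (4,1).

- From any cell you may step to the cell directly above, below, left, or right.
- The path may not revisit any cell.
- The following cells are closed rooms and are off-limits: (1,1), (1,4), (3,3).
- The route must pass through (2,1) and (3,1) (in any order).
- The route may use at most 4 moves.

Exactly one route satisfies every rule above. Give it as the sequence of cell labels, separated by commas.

(1,2), (2,2), (2,1), (3,1), (4,1)

The 4-move cap with required stops at (2,1), (3,1) leaves no slack for detours.
Route from (1,2): down to (2,2), left to (2,1), 2× down (reaching (4,1)) — 4 moves in all.
Check: all required cells visited; 4 ≤ 4 moves.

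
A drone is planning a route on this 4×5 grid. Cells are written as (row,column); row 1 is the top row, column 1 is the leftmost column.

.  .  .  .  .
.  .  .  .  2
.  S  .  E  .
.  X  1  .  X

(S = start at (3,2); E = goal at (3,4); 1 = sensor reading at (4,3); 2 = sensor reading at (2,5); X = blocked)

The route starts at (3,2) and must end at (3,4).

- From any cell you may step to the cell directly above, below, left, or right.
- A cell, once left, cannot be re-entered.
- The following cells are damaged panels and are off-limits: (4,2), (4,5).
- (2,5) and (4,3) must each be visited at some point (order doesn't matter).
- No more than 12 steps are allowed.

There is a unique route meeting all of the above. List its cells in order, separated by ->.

Any route must reach (2,5) and (4,3) and still end at (3,4) within 12 moves, so the order of the required stops is forced.
Route from (3,2): 2× up (reaching (1,2)), 3× right (reaching (1,5)), down to (2,5), 2× left (reaching (2,3)), 2× down (reaching (4,3)), right to (4,4), up to (3,4) — 12 moves in all.
Check: all required cells visited; 12 ≤ 12 moves.

(3,2) -> (2,2) -> (1,2) -> (1,3) -> (1,4) -> (1,5) -> (2,5) -> (2,4) -> (2,3) -> (3,3) -> (4,3) -> (4,4) -> (3,4)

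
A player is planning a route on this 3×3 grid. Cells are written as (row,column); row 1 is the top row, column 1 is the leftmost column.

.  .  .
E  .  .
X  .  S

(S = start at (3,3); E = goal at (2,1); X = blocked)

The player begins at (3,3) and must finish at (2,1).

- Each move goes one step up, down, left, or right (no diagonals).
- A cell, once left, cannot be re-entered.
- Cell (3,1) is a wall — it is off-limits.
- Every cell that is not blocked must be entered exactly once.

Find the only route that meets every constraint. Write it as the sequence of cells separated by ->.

(3,3) -> (3,2) -> (2,2) -> (2,3) -> (1,3) -> (1,2) -> (1,1) -> (2,1)

Need to visit all 8 open cells exactly once, starting at (3,3) and ending at (2,1).
Cell (1,3) has only two open neighbours ((2,3) and (1,2)), so the path must pass straight through it: one of those is the cell it's entered from and the other is where it exits.
Route from (3,3): left to (3,2), up to (2,2), right to (2,3), up to (1,3), 2× left (reaching (1,1)), down to (2,1) — 7 moves in all.
Check: all 8 open cells covered.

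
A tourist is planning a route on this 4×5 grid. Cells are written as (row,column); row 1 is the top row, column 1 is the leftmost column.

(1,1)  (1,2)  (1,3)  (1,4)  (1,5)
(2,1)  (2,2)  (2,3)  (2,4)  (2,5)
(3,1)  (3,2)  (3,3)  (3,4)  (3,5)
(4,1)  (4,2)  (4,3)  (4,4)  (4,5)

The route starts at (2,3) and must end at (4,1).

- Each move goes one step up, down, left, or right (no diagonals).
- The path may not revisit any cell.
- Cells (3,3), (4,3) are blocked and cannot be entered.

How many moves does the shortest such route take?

The Manhattan distance from (2,3) to (4,1) is |2−4| + |3−1| = 4, so at least 4 moves are needed.
A route of 4 moves achieves this: (2,3) → (2,2) → (3,2) → (4,2) → (4,1).
Since 4 matches the lower bound, it is optimal.

4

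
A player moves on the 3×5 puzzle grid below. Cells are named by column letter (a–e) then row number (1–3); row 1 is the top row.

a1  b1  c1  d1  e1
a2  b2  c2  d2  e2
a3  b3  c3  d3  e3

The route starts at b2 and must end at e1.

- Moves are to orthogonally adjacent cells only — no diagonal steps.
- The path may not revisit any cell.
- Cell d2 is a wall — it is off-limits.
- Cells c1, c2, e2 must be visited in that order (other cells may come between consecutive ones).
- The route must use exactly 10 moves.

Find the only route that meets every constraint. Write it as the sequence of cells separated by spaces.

The waypoints must appear in the order c1, c2, e2, with no cell reused.
Route from b2: left 1 to a2, up 1 to a1, right 2 to c1, down 2 to c3, right 2 to e3, up 2 to e1 — 10 moves in all.
Check: order respected (c1 at step 4, c2 at step 5, e2 at step 9); 10 moves as required.

b2 a2 a1 b1 c1 c2 c3 d3 e3 e2 e1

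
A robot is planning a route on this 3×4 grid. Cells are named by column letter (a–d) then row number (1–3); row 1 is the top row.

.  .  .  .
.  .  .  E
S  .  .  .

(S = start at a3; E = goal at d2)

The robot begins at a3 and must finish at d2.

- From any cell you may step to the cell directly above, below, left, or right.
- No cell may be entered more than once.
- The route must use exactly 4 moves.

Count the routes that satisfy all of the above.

Need simple routes of exactly 4 moves from a3 to d2 (Manhattan distance 4, so 0 moves are spent on a detour and 0 undoing it).
Enumerating: a3 a2 b2 c2 d2 | a3 b3 b2 c2 d2 | a3 b3 c3 c2 d2 | a3 b3 c3 d3 d2.
That gives 4 routes.

4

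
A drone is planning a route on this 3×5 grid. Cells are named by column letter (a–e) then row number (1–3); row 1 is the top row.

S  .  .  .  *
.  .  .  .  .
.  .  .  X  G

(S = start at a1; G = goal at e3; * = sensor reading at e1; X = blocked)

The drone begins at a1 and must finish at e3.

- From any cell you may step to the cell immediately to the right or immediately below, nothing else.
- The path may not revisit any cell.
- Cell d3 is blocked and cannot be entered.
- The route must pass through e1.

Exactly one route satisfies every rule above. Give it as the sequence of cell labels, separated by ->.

a1 -> b1 -> c1 -> d1 -> e1 -> e2 -> e3

Moves only go right or down, so the column and row indices never decrease.
Route from a1: 4× right (reaching e1), 2× down (reaching e3) — 6 moves in all.
Check: all required cells visited.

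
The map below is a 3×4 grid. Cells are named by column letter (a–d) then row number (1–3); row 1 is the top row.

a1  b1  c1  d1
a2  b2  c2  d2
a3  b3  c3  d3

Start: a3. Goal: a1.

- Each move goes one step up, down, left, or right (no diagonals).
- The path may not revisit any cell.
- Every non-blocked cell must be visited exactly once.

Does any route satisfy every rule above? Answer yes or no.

no

Colour the cells like a checkerboard: each orthogonal step flips colour, so a Hamiltonian route alternates colours. Here there are 6 cells of one colour and 6 of the other, with start on the same colour as the goal — the counts and endpoints can't be arranged into an alternating sequence of length 12, so no Hamiltonian route exists.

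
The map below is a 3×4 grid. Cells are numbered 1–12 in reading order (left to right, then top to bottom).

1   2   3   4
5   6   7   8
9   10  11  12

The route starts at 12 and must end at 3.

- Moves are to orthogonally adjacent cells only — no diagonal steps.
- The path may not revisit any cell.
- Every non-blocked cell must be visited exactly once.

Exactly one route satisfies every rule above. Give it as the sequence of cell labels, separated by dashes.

12 - 11 - 10 - 9 - 5 - 1 - 2 - 6 - 7 - 8 - 4 - 3

Need to visit all 12 open cells exactly once, starting at 12 and ending at 3.
Cell 1 has only two open neighbours (5 and 2), so the path must pass straight through it: one of those is the cell it's entered from and the other is where it exits.
Route from 12: left 3 to 9, up 2 to 1, right 1 to 2, down 1 to 6, right 2 to 8, up 1 to 4, left 1 to 3 — 11 moves in all.
Check: all 12 open cells covered.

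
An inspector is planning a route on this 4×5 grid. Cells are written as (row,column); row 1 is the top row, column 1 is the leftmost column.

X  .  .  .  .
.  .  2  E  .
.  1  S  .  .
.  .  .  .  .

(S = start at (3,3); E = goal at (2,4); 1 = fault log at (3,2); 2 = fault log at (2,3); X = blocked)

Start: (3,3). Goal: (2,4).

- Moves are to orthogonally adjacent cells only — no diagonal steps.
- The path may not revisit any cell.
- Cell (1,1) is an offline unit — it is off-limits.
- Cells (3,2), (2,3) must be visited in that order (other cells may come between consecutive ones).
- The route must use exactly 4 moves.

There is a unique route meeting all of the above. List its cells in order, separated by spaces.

The waypoints must appear in the order (3,2), (2,3), with no cell reused.
Route from (3,3): left 1 to (3,2), up 1 to (2,2), right 2 to (2,4) — 4 moves in all.
Check: order respected (1 at step 1, 2 at step 3); 4 moves as required.

(3,3) (3,2) (2,2) (2,3) (2,4)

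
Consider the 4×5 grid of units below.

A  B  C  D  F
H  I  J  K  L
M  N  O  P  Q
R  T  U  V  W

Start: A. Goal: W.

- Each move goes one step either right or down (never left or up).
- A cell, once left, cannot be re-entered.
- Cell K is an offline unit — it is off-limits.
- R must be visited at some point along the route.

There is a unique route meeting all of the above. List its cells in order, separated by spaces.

A H M R T U V W

Moves only go right or down, so the column and row indices never decrease.
Route from A: down 3 to R, right 4 to W — 7 moves in all.
Check: all required cells visited.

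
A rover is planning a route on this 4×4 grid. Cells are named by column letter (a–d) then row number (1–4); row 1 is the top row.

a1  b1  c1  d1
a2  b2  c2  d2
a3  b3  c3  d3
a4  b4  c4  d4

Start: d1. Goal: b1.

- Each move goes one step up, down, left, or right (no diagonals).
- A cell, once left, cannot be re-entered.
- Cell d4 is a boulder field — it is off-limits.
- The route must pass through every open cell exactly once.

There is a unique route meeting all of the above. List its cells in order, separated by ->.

d1 -> c1 -> c2 -> d2 -> d3 -> c3 -> c4 -> b4 -> a4 -> a3 -> b3 -> b2 -> a2 -> a1 -> b1

Need to visit all 15 open cells exactly once, starting at d1 and ending at b1.
Route from d1: left 1 to c1, down 1 to c2, right 1 to d2, down 1 to d3, left 1 to c3, down 1 to c4, left 2 to a4, up 1 to a3, right 1 to b3, up 1 to b2, left 1 to a2, up 1 to a1, right 1 to b1 — 14 moves in all.
Check: all 15 open cells covered.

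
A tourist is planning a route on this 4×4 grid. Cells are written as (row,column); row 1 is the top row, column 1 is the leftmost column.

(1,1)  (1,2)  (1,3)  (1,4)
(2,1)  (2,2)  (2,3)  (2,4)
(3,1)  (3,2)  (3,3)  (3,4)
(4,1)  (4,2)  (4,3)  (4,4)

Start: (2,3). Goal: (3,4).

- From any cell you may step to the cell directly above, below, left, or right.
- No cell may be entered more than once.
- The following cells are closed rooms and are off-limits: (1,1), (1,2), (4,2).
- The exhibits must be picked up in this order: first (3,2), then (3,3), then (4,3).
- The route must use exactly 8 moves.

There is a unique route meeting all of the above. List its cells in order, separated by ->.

(2,3) -> (2,2) -> (2,1) -> (3,1) -> (3,2) -> (3,3) -> (4,3) -> (4,4) -> (3,4)

The waypoints must appear in the order (3,2), (3,3), (4,3), with no cell reused.
Route from (2,3): left 2 to (2,1), down 1 to (3,1), right 2 to (3,3), down 1 to (4,3), right 1 to (4,4), up 1 to (3,4) — 8 moves in all.
Check: order respected ((3,2) at step 4, (3,3) at step 5, (4,3) at step 6); 8 moves as required.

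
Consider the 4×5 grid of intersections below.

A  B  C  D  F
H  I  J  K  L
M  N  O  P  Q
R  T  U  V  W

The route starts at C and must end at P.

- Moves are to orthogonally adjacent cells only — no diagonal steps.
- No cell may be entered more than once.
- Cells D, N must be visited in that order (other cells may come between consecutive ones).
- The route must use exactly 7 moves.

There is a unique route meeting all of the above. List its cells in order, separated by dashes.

The waypoints must appear in the order D, N, with no cell reused.
Route from C: right 1 to D, down 1 to K, left 2 to I, down 1 to N, right 2 to P — 7 moves in all.
Check: order respected (D at step 1, N at step 5); 7 moves as required.

C - D - K - J - I - N - O - P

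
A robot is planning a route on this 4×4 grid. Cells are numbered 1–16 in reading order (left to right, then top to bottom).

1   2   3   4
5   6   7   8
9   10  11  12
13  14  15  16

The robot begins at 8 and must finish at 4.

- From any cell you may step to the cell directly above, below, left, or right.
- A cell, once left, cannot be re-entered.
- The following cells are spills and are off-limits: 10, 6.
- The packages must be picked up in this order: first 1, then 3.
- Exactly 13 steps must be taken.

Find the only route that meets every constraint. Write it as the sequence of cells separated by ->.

8 -> 7 -> 11 -> 12 -> 16 -> 15 -> 14 -> 13 -> 9 -> 5 -> 1 -> 2 -> 3 -> 4

The waypoints must appear in the order 1, 3, with no cell reused.
Route from 8: left 1 to 7, down 1 to 11, right 1 to 12, down 1 to 16, left 3 to 13, up 3 to 1, right 3 to 4 — 13 moves in all.
Check: order respected (1 at step 10, 3 at step 12); 13 moves as required.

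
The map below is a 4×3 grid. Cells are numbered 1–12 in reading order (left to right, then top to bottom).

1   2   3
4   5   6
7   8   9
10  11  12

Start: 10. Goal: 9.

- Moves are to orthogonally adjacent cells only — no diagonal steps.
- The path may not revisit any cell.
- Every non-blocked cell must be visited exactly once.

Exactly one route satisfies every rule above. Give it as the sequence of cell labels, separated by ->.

10 -> 7 -> 4 -> 1 -> 2 -> 3 -> 6 -> 5 -> 8 -> 11 -> 12 -> 9

Need to visit all 12 open cells exactly once, starting at 10 and ending at 9.
Route from 10: up 3 to 1, right 2 to 3, down 1 to 6, left 1 to 5, down 2 to 11, right 1 to 12, up 1 to 9 — 11 moves in all.
Check: all 12 open cells covered.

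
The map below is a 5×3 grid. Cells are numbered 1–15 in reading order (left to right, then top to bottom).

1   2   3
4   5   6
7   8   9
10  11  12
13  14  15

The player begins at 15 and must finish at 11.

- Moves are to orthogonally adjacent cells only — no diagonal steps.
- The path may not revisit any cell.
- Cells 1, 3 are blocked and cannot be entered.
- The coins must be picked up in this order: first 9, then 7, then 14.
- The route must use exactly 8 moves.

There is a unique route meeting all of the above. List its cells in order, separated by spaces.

The waypoints must appear in the order 9, 7, 14, with no cell reused.
Route from 15: up 2 to 9, left 2 to 7, down 2 to 13, right 1 to 14, up 1 to 11 — 8 moves in all.
Check: order respected (9 at step 2, 7 at step 4, 14 at step 7); 8 moves as required.

15 12 9 8 7 10 13 14 11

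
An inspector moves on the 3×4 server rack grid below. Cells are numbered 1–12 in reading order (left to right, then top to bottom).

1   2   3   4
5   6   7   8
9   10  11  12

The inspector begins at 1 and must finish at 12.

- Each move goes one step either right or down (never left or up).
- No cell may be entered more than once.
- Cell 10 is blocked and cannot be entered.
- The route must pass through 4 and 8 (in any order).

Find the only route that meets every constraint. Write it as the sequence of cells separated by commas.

1, 2, 3, 4, 8, 12

Moves only go right or down, so the column and row indices never decrease.
Route from 1: right 3 to 4, down 2 to 12 — 5 moves in all.
Check: all required cells visited.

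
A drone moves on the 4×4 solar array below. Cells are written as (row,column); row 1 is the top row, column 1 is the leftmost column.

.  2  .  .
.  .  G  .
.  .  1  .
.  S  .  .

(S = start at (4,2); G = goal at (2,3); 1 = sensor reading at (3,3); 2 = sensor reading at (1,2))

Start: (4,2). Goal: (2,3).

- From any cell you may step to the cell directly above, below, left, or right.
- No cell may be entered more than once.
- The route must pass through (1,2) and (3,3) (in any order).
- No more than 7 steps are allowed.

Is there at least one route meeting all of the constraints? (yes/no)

One route that works: (4,2) → (4,3) → (3,3) → (3,2) → (2,2) → (1,2) → (1,3) → (2,3).

yes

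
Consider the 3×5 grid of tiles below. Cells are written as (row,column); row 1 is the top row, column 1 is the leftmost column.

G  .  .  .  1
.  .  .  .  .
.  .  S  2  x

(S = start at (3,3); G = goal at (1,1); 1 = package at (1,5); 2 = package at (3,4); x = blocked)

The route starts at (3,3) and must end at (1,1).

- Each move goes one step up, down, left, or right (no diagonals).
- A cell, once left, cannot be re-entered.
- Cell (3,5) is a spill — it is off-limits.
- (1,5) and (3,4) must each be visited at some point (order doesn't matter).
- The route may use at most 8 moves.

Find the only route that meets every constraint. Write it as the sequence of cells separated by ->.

(3,3) -> (3,4) -> (2,4) -> (2,5) -> (1,5) -> (1,4) -> (1,3) -> (1,2) -> (1,1)

The 8-move cap with required stops at (1,5), (3,4) leaves no slack for detours.
Route from (3,3): right 1 to (3,4), up 1 to (2,4), right 1 to (2,5), up 1 to (1,5), left 4 to (1,1) — 8 moves in all.
Check: all required cells visited; 8 ≤ 8 moves.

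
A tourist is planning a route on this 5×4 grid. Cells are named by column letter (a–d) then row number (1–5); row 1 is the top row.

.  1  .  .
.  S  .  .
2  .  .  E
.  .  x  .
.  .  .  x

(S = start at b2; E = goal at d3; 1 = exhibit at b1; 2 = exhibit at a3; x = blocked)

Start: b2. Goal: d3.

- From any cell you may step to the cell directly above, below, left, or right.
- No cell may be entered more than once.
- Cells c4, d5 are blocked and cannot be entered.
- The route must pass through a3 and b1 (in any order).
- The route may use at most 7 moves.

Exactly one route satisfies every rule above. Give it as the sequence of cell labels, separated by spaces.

b2 b1 a1 a2 a3 b3 c3 d3

Any route must reach a3 and b1 and still end at d3 within 7 moves, so the order of the required stops is forced.
Route from b2: up to b1, left to a1, 2× down (reaching a3), 3× right (reaching d3) — 7 moves in all.
Check: all required cells visited; 7 ≤ 7 moves.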